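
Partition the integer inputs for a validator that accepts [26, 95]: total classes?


Valid range: [26, 95]
Class 1: x < 26 — invalid
Class 2: 26 ≤ x ≤ 95 — valid
Class 3: x > 95 — invalid
Total equivalence classes: 3

3 equivalence classes


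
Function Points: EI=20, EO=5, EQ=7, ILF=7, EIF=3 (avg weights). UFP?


UFP = EI*4 + EO*5 + EQ*4 + ILF*10 + EIF*7
UFP = 20*4 + 5*5 + 7*4 + 7*10 + 3*7
UFP = 80 + 25 + 28 + 70 + 21
UFP = 224

224


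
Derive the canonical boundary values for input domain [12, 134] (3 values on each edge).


Range: [12, 134]
Boundaries: just below min, min, min+1, max-1, max, just above max
Values: [11, 12, 13, 133, 134, 135]

[11, 12, 13, 133, 134, 135]


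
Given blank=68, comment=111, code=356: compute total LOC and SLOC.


Total LOC = blank + comment + code
Total LOC = 68 + 111 + 356 = 535
SLOC (source only) = code = 356

Total LOC: 535, SLOC: 356


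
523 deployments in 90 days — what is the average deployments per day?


Formula: deployments per day = releases / days
= 523 / 90
= 5.811 deploys/day
(equivalently, 40.68 deploys/week)

5.811 deploys/day


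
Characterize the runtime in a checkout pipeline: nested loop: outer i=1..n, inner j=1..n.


Reasoning: n iterations times n iterations
Complexity: O(n^2)

O(n^2)


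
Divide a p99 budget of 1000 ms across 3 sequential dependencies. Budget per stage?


Formula: per_stage = total_budget / stages
per_stage = 1000 / 3
per_stage = 333.33 ms

333.33 ms


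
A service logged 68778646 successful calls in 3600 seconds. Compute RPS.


Formula: throughput = requests / seconds
throughput = 68778646 / 3600
throughput = 19105.18 requests/second

19105.18 requests/second


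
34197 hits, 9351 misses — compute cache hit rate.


Formula: hit rate = hits / (hits + misses) * 100
hit rate = 34197 / (34197 + 9351) * 100
hit rate = 34197 / 43548 * 100
hit rate = 78.53%

78.53%


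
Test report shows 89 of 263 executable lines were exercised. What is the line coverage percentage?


Coverage = covered / total * 100
Coverage = 89 / 263 * 100
Coverage = 33.84%

33.84%


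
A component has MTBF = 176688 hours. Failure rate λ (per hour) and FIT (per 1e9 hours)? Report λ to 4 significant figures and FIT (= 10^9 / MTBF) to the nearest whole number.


Formula: λ = 1 / MTBF; FIT = λ × 1e9 = 1e9 / MTBF
λ = 1 / 176688 ≈ 5.660e-06 failures/hour
FIT = 1e9 / 176688 ≈ 5660 failures per 1e9 hours (nearest whole number)

λ = 5.660e-06 /h, FIT = 5660


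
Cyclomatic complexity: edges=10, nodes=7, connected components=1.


Formula: V(G) = E - N + 2P
V(G) = 10 - 7 + 2*1
V(G) = 3 + 2
V(G) = 5

5


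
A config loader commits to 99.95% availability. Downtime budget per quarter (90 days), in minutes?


Formula: allowed downtime = period * (100 - SLA) / 100
Period (quarter (90 days)) = 129600 minutes
Unavailability fraction = (100 - 99.95) / 100
Allowed downtime = 129600 * (100 - 99.95) / 100
Allowed downtime = 64.8 minutes

64.8 minutes


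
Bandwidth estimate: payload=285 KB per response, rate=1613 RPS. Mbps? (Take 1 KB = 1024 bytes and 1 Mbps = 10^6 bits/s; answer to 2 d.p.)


Formula: Mbps = payload_bytes * RPS * 8 / 1e6
Payload per request = 285 KB = 285 * 1024 = 291840 bytes
Total bytes/sec = 291840 * 1613 = 470737920
Total bits/sec = 470737920 * 8 = 3765903360
Mbps = 3765903360 / 1e6 = 3765.9

3765.9 Mbps


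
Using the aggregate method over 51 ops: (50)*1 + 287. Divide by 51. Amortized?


Formula: Amortized cost = Total cost / Operations
Total cost = (50 * 1) + (1 * 287)
Total cost = 50 + 287 = 337
Amortized = 337 / 51 = 6.6078

6.6078


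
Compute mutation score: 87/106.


Mutation score = killed / total * 100
Mutation score = 87 / 106 * 100
Mutation score = 82.08%

82.08%


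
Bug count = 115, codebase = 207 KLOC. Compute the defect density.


Defect density = defects / KLOC
Defect density = 115 / 207
Defect density = 0.556 defects/KLOC

0.556 defects/KLOC


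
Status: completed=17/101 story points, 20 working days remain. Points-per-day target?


Formula: Required rate = Remaining points / Days left
Remaining = 101 - 17 = 84 points
Required rate = 84 / 20 = 4.2 points/day

4.2 points/day


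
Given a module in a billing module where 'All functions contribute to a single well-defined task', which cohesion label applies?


Reasoning: Best: single purpose
Type: Functional cohesion

Functional cohesion


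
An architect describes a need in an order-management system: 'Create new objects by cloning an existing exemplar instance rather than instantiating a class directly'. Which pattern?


This matches the Prototype pattern

Prototype


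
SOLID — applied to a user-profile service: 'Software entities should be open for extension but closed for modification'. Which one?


This describes the Open/Closed Principle (OCP)

Open/Closed Principle (OCP)


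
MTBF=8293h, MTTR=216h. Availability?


Availability = MTBF / (MTBF + MTTR)
Availability = 8293 / (8293 + 216)
Availability = 8293 / 8509
Availability = 97.4615%

97.4615%


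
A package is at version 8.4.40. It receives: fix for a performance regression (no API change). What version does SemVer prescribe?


Current: 8.4.40
Change category: 'fix for a performance regression (no API change)' → patch bump
SemVer rule: patch bump → increment PATCH (MAJOR and MINOR unchanged)
New: 8.4.41

8.4.41


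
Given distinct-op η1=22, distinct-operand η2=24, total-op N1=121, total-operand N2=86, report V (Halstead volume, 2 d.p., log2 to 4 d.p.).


Formula: V = N * log2(η), where N = N1 + N2 and η = η1 + η2
η = 22 + 24 = 46
N = 121 + 86 = 207
log2(46) ≈ 5.5236
V = 207 * 5.5236 = 1143.39

1143.39


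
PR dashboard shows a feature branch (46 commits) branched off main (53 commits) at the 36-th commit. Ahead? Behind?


Common ancestor: commit #36
feature commits after divergence: 46 - 36 = 10
main commits after divergence: 53 - 36 = 17
feature is 10 commits ahead of main
main is 17 commits ahead of feature

feature ahead: 10, main ahead: 17


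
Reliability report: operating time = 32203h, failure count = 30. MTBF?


Formula: MTBF = Total operating time / Number of failures
MTBF = 32203 / 30
MTBF = 1073.43 hours

1073.43 hours


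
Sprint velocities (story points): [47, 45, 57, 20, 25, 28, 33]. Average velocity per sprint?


Formula: Avg velocity = Total points / Number of sprints
Points: [47, 45, 57, 20, 25, 28, 33]
Sum = 47 + 45 + 57 + 20 + 25 + 28 + 33 = 255
Avg velocity = 255 / 7 = 36.43 points/sprint

36.43 points/sprint


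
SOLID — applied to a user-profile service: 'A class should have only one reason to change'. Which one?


This describes the Single Responsibility Principle (SRP)

Single Responsibility Principle (SRP)


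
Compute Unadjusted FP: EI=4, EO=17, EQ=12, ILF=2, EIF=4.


UFP = EI*4 + EO*5 + EQ*4 + ILF*10 + EIF*7
UFP = 4*4 + 17*5 + 12*4 + 2*10 + 4*7
UFP = 16 + 85 + 48 + 20 + 28
UFP = 197

197


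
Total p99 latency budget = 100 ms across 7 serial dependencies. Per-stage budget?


Formula: per_stage = total_budget / stages
per_stage = 100 / 7
per_stage = 14.29 ms

14.29 ms


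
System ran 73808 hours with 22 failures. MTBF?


Formula: MTBF = Total operating time / Number of failures
MTBF = 73808 / 22
MTBF = 3354.91 hours

3354.91 hours


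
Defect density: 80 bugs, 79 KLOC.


Defect density = defects / KLOC
Defect density = 80 / 79
Defect density = 1.013 defects/KLOC

1.013 defects/KLOC


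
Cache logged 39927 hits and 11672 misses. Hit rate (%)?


Formula: hit rate = hits / (hits + misses) * 100
hit rate = 39927 / (39927 + 11672) * 100
hit rate = 39927 / 51599 * 100
hit rate = 77.38%

77.38%


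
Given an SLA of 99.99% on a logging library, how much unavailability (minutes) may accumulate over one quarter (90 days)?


Formula: allowed downtime = period * (100 - SLA) / 100
Period (quarter (90 days)) = 129600 minutes
Unavailability fraction = (100 - 99.99) / 100
Allowed downtime = 129600 * (100 - 99.99) / 100
Allowed downtime = 12.96 minutes

12.96 minutes


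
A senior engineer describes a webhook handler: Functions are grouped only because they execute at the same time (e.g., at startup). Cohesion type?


Reasoning: Related by timing only
Type: Temporal cohesion

Temporal cohesion


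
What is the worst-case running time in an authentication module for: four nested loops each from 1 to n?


Reasoning: four levels of nesting
Complexity: O(n^4)

O(n^4)


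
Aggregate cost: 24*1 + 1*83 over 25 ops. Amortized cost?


Formula: Amortized cost = Total cost / Operations
Total cost = (24 * 1) + (1 * 83)
Total cost = 24 + 83 = 107
Amortized = 107 / 25 = 4.28

4.28


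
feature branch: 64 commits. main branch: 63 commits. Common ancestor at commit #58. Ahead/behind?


Common ancestor: commit #58
feature commits after divergence: 64 - 58 = 6
main commits after divergence: 63 - 58 = 5
feature is 6 commits ahead of main
main is 5 commits ahead of feature

feature ahead: 6, main ahead: 5


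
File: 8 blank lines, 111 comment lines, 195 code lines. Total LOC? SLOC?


Total LOC = blank + comment + code
Total LOC = 8 + 111 + 195 = 314
SLOC (source only) = code = 195

Total LOC: 314, SLOC: 195


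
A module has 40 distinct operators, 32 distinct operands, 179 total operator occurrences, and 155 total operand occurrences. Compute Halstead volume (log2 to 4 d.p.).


Formula: V = N * log2(η), where N = N1 + N2 and η = η1 + η2
η = 40 + 32 = 72
N = 179 + 155 = 334
log2(72) ≈ 6.1699
V = 334 * 6.1699 = 2060.75

2060.75


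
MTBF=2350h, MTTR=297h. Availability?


Availability = MTBF / (MTBF + MTTR)
Availability = 2350 / (2350 + 297)
Availability = 2350 / 2647
Availability = 88.7798%

88.7798%


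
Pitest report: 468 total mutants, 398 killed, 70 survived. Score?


Mutation score = killed / total * 100
Mutation score = 398 / 468 * 100
Mutation score = 85.04%

85.04%


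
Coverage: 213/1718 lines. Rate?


Coverage = covered / total * 100
Coverage = 213 / 1718 * 100
Coverage = 12.4%

12.4%


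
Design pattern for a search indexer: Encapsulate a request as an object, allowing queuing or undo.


This matches the Command pattern

Command


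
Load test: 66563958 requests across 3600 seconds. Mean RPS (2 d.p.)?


Formula: throughput = requests / seconds
throughput = 66563958 / 3600
throughput = 18489.99 requests/second

18489.99 requests/second


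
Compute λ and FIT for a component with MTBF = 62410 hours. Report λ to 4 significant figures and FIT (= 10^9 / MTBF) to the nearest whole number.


Formula: λ = 1 / MTBF; FIT = λ × 1e9 = 1e9 / MTBF
λ = 1 / 62410 ≈ 1.602e-05 failures/hour
FIT = 1e9 / 62410 ≈ 16023 failures per 1e9 hours (nearest whole number)

λ = 1.602e-05 /h, FIT = 16023


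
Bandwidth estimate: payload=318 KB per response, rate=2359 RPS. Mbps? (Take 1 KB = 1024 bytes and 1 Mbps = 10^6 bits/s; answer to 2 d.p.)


Formula: Mbps = payload_bytes * RPS * 8 / 1e6
Payload per request = 318 KB = 318 * 1024 = 325632 bytes
Total bytes/sec = 325632 * 2359 = 768165888
Total bits/sec = 768165888 * 8 = 6145327104
Mbps = 6145327104 / 1e6 = 6145.33

6145.33 Mbps


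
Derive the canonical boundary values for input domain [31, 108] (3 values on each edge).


Range: [31, 108]
Boundaries: just below min, min, min+1, max-1, max, just above max
Values: [30, 31, 32, 107, 108, 109]

[30, 31, 32, 107, 108, 109]


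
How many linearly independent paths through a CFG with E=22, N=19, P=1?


Formula: V(G) = E - N + 2P
V(G) = 22 - 19 + 2*1
V(G) = 3 + 2
V(G) = 5

5


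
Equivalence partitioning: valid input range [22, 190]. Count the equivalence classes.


Valid range: [22, 190]
Class 1: x < 22 — invalid
Class 2: 22 ≤ x ≤ 190 — valid
Class 3: x > 190 — invalid
Total equivalence classes: 3

3 equivalence classes


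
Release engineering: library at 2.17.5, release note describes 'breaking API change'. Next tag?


Current: 2.17.5
Change category: 'breaking API change' → major bump
SemVer rule: major bump → increment MAJOR, reset MINOR and PATCH to 0
New: 3.0.0

3.0.0


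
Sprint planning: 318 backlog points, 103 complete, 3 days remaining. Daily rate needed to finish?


Formula: Required rate = Remaining points / Days left
Remaining = 318 - 103 = 215 points
Required rate = 215 / 3 = 71.67 points/day

71.67 points/day


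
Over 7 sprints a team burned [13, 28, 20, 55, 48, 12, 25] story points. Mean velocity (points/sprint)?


Formula: Avg velocity = Total points / Number of sprints
Points: [13, 28, 20, 55, 48, 12, 25]
Sum = 13 + 28 + 20 + 55 + 48 + 12 + 25 = 201
Avg velocity = 201 / 7 = 28.71 points/sprint

28.71 points/sprint


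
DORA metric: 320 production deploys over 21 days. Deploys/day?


Formula: deployments per day = releases / days
= 320 / 21
= 15.238 deploys/day
(equivalently, 106.67 deploys/week)

15.238 deploys/day


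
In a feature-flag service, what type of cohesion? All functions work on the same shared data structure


Reasoning: Functions share data
Type: Communicational cohesion

Communicational cohesion


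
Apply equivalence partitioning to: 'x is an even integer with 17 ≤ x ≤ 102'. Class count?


Constraint: even integers in [17, 102]
Class 1: x < 17 — out-of-range invalid
Class 2: x in [17,102] but odd — wrong type invalid
Class 3: x in [17,102] and even — valid
Class 4: x > 102 — out-of-range invalid
Total equivalence classes: 4

4 equivalence classes


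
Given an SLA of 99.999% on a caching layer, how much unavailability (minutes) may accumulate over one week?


Formula: allowed downtime = period * (100 - SLA) / 100
Period (week) = 10080 minutes
Unavailability fraction = (100 - 99.999) / 100
Allowed downtime = 10080 * (100 - 99.999) / 100
Allowed downtime = 0.1008 minutes

0.1008 minutes


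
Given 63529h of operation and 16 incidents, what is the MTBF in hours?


Formula: MTBF = Total operating time / Number of failures
MTBF = 63529 / 16
MTBF = 3970.56 hours

3970.56 hours


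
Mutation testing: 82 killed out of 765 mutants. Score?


Mutation score = killed / total * 100
Mutation score = 82 / 765 * 100
Mutation score = 10.72%

10.72%


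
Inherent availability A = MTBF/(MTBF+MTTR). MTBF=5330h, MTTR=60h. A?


Availability = MTBF / (MTBF + MTTR)
Availability = 5330 / (5330 + 60)
Availability = 5330 / 5390
Availability = 98.8868%

98.8868%


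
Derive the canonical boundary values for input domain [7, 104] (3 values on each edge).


Range: [7, 104]
Boundaries: just below min, min, min+1, max-1, max, just above max
Values: [6, 7, 8, 103, 104, 105]

[6, 7, 8, 103, 104, 105]


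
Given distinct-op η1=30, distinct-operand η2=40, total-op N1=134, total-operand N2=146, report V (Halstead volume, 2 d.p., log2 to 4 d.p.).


Formula: V = N * log2(η), where N = N1 + N2 and η = η1 + η2
η = 30 + 40 = 70
N = 134 + 146 = 280
log2(70) ≈ 6.1293
V = 280 * 6.1293 = 1716.20

1716.20


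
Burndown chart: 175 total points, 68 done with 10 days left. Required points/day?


Formula: Required rate = Remaining points / Days left
Remaining = 175 - 68 = 107 points
Required rate = 107 / 10 = 10.7 points/day

10.7 points/day


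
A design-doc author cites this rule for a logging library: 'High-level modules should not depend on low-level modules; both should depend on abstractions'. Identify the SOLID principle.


This describes the Dependency Inversion Principle (DIP)

Dependency Inversion Principle (DIP)


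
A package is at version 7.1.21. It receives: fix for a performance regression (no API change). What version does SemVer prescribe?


Current: 7.1.21
Change category: 'fix for a performance regression (no API change)' → patch bump
SemVer rule: patch bump → increment PATCH (MAJOR and MINOR unchanged)
New: 7.1.22

7.1.22


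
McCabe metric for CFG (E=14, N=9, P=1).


Formula: V(G) = E - N + 2P
V(G) = 14 - 9 + 2*1
V(G) = 5 + 2
V(G) = 7

7


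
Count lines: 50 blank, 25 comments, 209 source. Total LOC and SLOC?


Total LOC = blank + comment + code
Total LOC = 50 + 25 + 209 = 284
SLOC (source only) = code = 209

Total LOC: 284, SLOC: 209


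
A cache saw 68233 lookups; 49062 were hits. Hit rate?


Formula: hit rate = hits / (hits + misses) * 100
hit rate = 49062 / (49062 + 19171) * 100
hit rate = 49062 / 68233 * 100
hit rate = 71.9%

71.9%


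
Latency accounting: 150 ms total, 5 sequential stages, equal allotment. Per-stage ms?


Formula: per_stage = total_budget / stages
per_stage = 150 / 5
per_stage = 30.0 ms

30.0 ms


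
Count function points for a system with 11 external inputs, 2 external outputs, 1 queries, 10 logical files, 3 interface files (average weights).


UFP = EI*4 + EO*5 + EQ*4 + ILF*10 + EIF*7
UFP = 11*4 + 2*5 + 1*4 + 10*10 + 3*7
UFP = 44 + 10 + 4 + 100 + 21
UFP = 179

179


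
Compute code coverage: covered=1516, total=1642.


Coverage = covered / total * 100
Coverage = 1516 / 1642 * 100
Coverage = 92.33%

92.33%


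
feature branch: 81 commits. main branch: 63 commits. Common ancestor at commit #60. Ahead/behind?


Common ancestor: commit #60
feature commits after divergence: 81 - 60 = 21
main commits after divergence: 63 - 60 = 3
feature is 21 commits ahead of main
main is 3 commits ahead of feature

feature ahead: 21, main ahead: 3


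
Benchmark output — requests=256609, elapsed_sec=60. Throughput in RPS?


Formula: throughput = requests / seconds
throughput = 256609 / 60
throughput = 4276.82 requests/second

4276.82 requests/second


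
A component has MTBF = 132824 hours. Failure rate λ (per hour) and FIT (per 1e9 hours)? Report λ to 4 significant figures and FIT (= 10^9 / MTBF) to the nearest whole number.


Formula: λ = 1 / MTBF; FIT = λ × 1e9 = 1e9 / MTBF
λ = 1 / 132824 ≈ 7.529e-06 failures/hour
FIT = 1e9 / 132824 ≈ 7529 failures per 1e9 hours (nearest whole number)

λ = 7.529e-06 /h, FIT = 7529


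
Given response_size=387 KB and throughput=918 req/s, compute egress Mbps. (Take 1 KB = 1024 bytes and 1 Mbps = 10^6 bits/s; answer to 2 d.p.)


Formula: Mbps = payload_bytes * RPS * 8 / 1e6
Payload per request = 387 KB = 387 * 1024 = 396288 bytes
Total bytes/sec = 396288 * 918 = 363792384
Total bits/sec = 363792384 * 8 = 2910339072
Mbps = 2910339072 / 1e6 = 2910.34

2910.34 Mbps


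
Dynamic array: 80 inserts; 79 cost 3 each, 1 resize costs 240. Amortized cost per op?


Formula: Amortized cost = Total cost / Operations
Total cost = (79 * 3) + (1 * 240)
Total cost = 237 + 240 = 477
Amortized = 477 / 80 = 5.9625

5.9625


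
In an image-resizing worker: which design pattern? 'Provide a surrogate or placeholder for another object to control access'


This matches the Proxy pattern

Proxy


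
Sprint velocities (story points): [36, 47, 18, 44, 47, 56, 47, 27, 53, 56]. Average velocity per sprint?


Formula: Avg velocity = Total points / Number of sprints
Points: [36, 47, 18, 44, 47, 56, 47, 27, 53, 56]
Sum = 36 + 47 + 18 + 44 + 47 + 56 + 47 + 27 + 53 + 56 = 431
Avg velocity = 431 / 10 = 43.1 points/sprint

43.1 points/sprint


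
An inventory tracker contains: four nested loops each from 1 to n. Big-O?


Reasoning: four levels of nesting
Complexity: O(n^4)

O(n^4)


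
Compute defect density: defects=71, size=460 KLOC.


Defect density = defects / KLOC
Defect density = 71 / 460
Defect density = 0.154 defects/KLOC

0.154 defects/KLOC


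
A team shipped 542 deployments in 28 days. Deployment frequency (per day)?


Formula: deployments per day = releases / days
= 542 / 28
= 19.357 deploys/day
(equivalently, 135.5 deploys/week)

19.357 deploys/day


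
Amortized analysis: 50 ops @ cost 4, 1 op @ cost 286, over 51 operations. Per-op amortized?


Formula: Amortized cost = Total cost / Operations
Total cost = (50 * 4) + (1 * 286)
Total cost = 200 + 286 = 486
Amortized = 486 / 51 = 9.5294

9.5294


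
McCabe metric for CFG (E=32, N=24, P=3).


Formula: V(G) = E - N + 2P
V(G) = 32 - 24 + 2*3
V(G) = 8 + 6
V(G) = 14

14


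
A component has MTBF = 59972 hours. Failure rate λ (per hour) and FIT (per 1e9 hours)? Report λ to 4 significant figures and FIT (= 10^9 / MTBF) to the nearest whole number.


Formula: λ = 1 / MTBF; FIT = λ × 1e9 = 1e9 / MTBF
λ = 1 / 59972 ≈ 1.667e-05 failures/hour
FIT = 1e9 / 59972 ≈ 16674 failures per 1e9 hours (nearest whole number)

λ = 1.667e-05 /h, FIT = 16674


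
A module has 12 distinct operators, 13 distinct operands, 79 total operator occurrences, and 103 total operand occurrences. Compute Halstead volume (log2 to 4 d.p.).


Formula: V = N * log2(η), where N = N1 + N2 and η = η1 + η2
η = 12 + 13 = 25
N = 79 + 103 = 182
log2(25) ≈ 4.6439
V = 182 * 4.6439 = 845.19

845.19


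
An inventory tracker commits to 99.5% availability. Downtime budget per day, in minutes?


Formula: allowed downtime = period * (100 - SLA) / 100
Period (day) = 1440 minutes
Unavailability fraction = (100 - 99.5) / 100
Allowed downtime = 1440 * (100 - 99.5) / 100
Allowed downtime = 7.2 minutes

7.2 minutes


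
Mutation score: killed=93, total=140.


Mutation score = killed / total * 100
Mutation score = 93 / 140 * 100
Mutation score = 66.43%

66.43%


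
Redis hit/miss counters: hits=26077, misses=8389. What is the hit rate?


Formula: hit rate = hits / (hits + misses) * 100
hit rate = 26077 / (26077 + 8389) * 100
hit rate = 26077 / 34466 * 100
hit rate = 75.66%

75.66%


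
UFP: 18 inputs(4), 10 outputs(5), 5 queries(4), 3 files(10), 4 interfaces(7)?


UFP = EI*4 + EO*5 + EQ*4 + ILF*10 + EIF*7
UFP = 18*4 + 10*5 + 5*4 + 3*10 + 4*7
UFP = 72 + 50 + 20 + 30 + 28
UFP = 200

200


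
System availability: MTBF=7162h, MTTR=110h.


Availability = MTBF / (MTBF + MTTR)
Availability = 7162 / (7162 + 110)
Availability = 7162 / 7272
Availability = 98.4873%

98.4873%


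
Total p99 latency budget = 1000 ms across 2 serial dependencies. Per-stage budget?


Formula: per_stage = total_budget / stages
per_stage = 1000 / 2
per_stage = 500.0 ms

500.0 ms


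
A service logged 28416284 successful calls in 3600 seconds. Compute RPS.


Formula: throughput = requests / seconds
throughput = 28416284 / 3600
throughput = 7893.41 requests/second

7893.41 requests/second


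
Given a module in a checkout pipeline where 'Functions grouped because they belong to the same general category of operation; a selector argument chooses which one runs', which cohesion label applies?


Reasoning: Grouped by category of activity, not by data or sequence
Type: Logical cohesion

Logical cohesion


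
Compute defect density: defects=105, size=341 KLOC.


Defect density = defects / KLOC
Defect density = 105 / 341
Defect density = 0.308 defects/KLOC

0.308 defects/KLOC


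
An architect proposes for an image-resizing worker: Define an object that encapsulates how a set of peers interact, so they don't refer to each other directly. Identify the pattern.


This matches the Mediator pattern

Mediator


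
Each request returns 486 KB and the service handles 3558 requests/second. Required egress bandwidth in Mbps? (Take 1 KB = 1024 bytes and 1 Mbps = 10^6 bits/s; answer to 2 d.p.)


Formula: Mbps = payload_bytes * RPS * 8 / 1e6
Payload per request = 486 KB = 486 * 1024 = 497664 bytes
Total bytes/sec = 497664 * 3558 = 1770688512
Total bits/sec = 1770688512 * 8 = 14165508096
Mbps = 14165508096 / 1e6 = 14165.51

14165.51 Mbps


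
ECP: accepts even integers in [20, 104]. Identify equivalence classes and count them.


Constraint: even integers in [20, 104]
Class 1: x < 20 — out-of-range invalid
Class 2: x in [20,104] but odd — wrong type invalid
Class 3: x in [20,104] and even — valid
Class 4: x > 104 — out-of-range invalid
Total equivalence classes: 4

4 equivalence classes


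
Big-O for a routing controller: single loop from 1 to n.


Reasoning: one pass through n items
Complexity: O(n)

O(n)


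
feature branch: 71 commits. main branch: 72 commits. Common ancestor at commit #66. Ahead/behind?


Common ancestor: commit #66
feature commits after divergence: 71 - 66 = 5
main commits after divergence: 72 - 66 = 6
feature is 5 commits ahead of main
main is 6 commits ahead of feature

feature ahead: 5, main ahead: 6


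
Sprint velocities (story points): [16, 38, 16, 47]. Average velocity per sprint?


Formula: Avg velocity = Total points / Number of sprints
Points: [16, 38, 16, 47]
Sum = 16 + 38 + 16 + 47 = 117
Avg velocity = 117 / 4 = 29.25 points/sprint

29.25 points/sprint


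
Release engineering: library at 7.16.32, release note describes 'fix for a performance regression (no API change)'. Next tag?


Current: 7.16.32
Change category: 'fix for a performance regression (no API change)' → patch bump
SemVer rule: patch bump → increment PATCH (MAJOR and MINOR unchanged)
New: 7.16.33

7.16.33


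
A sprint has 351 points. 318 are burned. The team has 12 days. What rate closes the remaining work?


Formula: Required rate = Remaining points / Days left
Remaining = 351 - 318 = 33 points
Required rate = 33 / 12 = 2.75 points/day

2.75 points/day


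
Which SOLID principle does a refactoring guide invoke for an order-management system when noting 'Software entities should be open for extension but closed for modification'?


This describes the Open/Closed Principle (OCP)

Open/Closed Principle (OCP)


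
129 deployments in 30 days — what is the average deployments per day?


Formula: deployments per day = releases / days
= 129 / 30
= 4.3 deploys/day
(equivalently, 30.1 deploys/week)

4.3 deploys/day


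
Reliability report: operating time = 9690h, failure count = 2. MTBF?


Formula: MTBF = Total operating time / Number of failures
MTBF = 9690 / 2
MTBF = 4845.0 hours

4845.0 hours


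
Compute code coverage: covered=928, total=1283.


Coverage = covered / total * 100
Coverage = 928 / 1283 * 100
Coverage = 72.33%

72.33%


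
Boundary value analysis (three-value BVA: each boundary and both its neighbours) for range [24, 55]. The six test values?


Range: [24, 55]
Boundaries: just below min, min, min+1, max-1, max, just above max
Values: [23, 24, 25, 54, 55, 56]

[23, 24, 25, 54, 55, 56]


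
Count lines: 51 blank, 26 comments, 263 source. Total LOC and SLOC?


Total LOC = blank + comment + code
Total LOC = 51 + 26 + 263 = 340
SLOC (source only) = code = 263

Total LOC: 340, SLOC: 263


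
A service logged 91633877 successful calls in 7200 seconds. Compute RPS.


Formula: throughput = requests / seconds
throughput = 91633877 / 7200
throughput = 12726.93 requests/second

12726.93 requests/second


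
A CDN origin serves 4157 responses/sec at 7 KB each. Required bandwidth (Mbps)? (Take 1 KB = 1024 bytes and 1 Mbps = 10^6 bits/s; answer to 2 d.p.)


Formula: Mbps = payload_bytes * RPS * 8 / 1e6
Payload per request = 7 KB = 7 * 1024 = 7168 bytes
Total bytes/sec = 7168 * 4157 = 29797376
Total bits/sec = 29797376 * 8 = 238379008
Mbps = 238379008 / 1e6 = 238.38

238.38 Mbps


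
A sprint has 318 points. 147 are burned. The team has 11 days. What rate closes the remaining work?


Formula: Required rate = Remaining points / Days left
Remaining = 318 - 147 = 171 points
Required rate = 171 / 11 = 15.55 points/day

15.55 points/day


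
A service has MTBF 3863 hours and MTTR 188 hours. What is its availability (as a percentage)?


Availability = MTBF / (MTBF + MTTR)
Availability = 3863 / (3863 + 188)
Availability = 3863 / 4051
Availability = 95.3592%

95.3592%


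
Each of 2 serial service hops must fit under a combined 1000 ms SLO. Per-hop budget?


Formula: per_stage = total_budget / stages
per_stage = 1000 / 2
per_stage = 500.0 ms

500.0 ms


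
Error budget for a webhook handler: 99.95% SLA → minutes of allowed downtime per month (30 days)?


Formula: allowed downtime = period * (100 - SLA) / 100
Period (month (30 days)) = 43200 minutes
Unavailability fraction = (100 - 99.95) / 100
Allowed downtime = 43200 * (100 - 99.95) / 100
Allowed downtime = 21.6 minutes

21.6 minutes


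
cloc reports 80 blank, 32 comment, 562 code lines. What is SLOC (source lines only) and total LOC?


Total LOC = blank + comment + code
Total LOC = 80 + 32 + 562 = 674
SLOC (source only) = code = 562

Total LOC: 674, SLOC: 562


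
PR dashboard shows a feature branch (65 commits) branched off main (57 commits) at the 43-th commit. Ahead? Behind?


Common ancestor: commit #43
feature commits after divergence: 65 - 43 = 22
main commits after divergence: 57 - 43 = 14
feature is 22 commits ahead of main
main is 14 commits ahead of feature

feature ahead: 22, main ahead: 14


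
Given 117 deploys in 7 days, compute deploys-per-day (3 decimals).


Formula: deployments per day = releases / days
= 117 / 7
= 16.714 deploys/day
(equivalently, 117.0 deploys/week)

16.714 deploys/day


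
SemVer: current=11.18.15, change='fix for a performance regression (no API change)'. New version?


Current: 11.18.15
Change category: 'fix for a performance regression (no API change)' → patch bump
SemVer rule: patch bump → increment PATCH (MAJOR and MINOR unchanged)
New: 11.18.16

11.18.16


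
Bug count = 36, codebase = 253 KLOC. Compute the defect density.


Defect density = defects / KLOC
Defect density = 36 / 253
Defect density = 0.142 defects/KLOC

0.142 defects/KLOC


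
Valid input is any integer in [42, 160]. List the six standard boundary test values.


Range: [42, 160]
Boundaries: just below min, min, min+1, max-1, max, just above max
Values: [41, 42, 43, 159, 160, 161]

[41, 42, 43, 159, 160, 161]


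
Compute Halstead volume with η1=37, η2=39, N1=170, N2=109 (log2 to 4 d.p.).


Formula: V = N * log2(η), where N = N1 + N2 and η = η1 + η2
η = 37 + 39 = 76
N = 170 + 109 = 279
log2(76) ≈ 6.2479
V = 279 * 6.2479 = 1743.16

1743.16


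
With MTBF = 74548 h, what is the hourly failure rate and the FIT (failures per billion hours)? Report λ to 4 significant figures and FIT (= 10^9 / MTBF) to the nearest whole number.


Formula: λ = 1 / MTBF; FIT = λ × 1e9 = 1e9 / MTBF
λ = 1 / 74548 ≈ 1.341e-05 failures/hour
FIT = 1e9 / 74548 ≈ 13414 failures per 1e9 hours (nearest whole number)

λ = 1.341e-05 /h, FIT = 13414


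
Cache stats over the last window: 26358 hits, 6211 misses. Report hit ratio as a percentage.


Formula: hit rate = hits / (hits + misses) * 100
hit rate = 26358 / (26358 + 6211) * 100
hit rate = 26358 / 32569 * 100
hit rate = 80.93%

80.93%


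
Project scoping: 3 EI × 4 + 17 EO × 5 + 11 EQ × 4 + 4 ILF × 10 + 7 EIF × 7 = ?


UFP = EI*4 + EO*5 + EQ*4 + ILF*10 + EIF*7
UFP = 3*4 + 17*5 + 11*4 + 4*10 + 7*7
UFP = 12 + 85 + 44 + 40 + 49
UFP = 230

230


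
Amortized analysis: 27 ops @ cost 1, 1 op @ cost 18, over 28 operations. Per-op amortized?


Formula: Amortized cost = Total cost / Operations
Total cost = (27 * 1) + (1 * 18)
Total cost = 27 + 18 = 45
Amortized = 45 / 28 = 1.6071

1.6071


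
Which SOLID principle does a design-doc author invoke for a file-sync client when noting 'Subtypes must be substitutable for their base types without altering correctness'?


This describes the Liskov Substitution Principle (LSP)

Liskov Substitution Principle (LSP)


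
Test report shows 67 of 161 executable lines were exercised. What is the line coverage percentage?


Coverage = covered / total * 100
Coverage = 67 / 161 * 100
Coverage = 41.61%

41.61%


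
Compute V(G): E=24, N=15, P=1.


Formula: V(G) = E - N + 2P
V(G) = 24 - 15 + 2*1
V(G) = 9 + 2
V(G) = 11

11


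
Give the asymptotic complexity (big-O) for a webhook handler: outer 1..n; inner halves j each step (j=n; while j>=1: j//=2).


Reasoning: n times log n
Complexity: O(n log n)

O(n log n)


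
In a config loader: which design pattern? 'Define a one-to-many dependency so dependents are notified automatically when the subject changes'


This matches the Observer pattern

Observer


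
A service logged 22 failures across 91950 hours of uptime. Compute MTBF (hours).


Formula: MTBF = Total operating time / Number of failures
MTBF = 91950 / 22
MTBF = 4179.55 hours

4179.55 hours


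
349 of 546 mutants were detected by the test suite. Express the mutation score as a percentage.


Mutation score = killed / total * 100
Mutation score = 349 / 546 * 100
Mutation score = 63.92%

63.92%


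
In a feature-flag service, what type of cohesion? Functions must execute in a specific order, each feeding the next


Reasoning: Output of one is input to next
Type: Sequential cohesion

Sequential cohesion


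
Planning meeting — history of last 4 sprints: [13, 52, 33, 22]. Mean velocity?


Formula: Avg velocity = Total points / Number of sprints
Points: [13, 52, 33, 22]
Sum = 13 + 52 + 33 + 22 = 120
Avg velocity = 120 / 4 = 30.0 points/sprint

30.0 points/sprint


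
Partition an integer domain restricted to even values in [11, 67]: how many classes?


Constraint: even integers in [11, 67]
Class 1: x < 11 — out-of-range invalid
Class 2: x in [11,67] but odd — wrong type invalid
Class 3: x in [11,67] and even — valid
Class 4: x > 67 — out-of-range invalid
Total equivalence classes: 4

4 equivalence classes


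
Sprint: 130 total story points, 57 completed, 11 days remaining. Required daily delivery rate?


Formula: Required rate = Remaining points / Days left
Remaining = 130 - 57 = 73 points
Required rate = 73 / 11 = 6.64 points/day

6.64 points/day


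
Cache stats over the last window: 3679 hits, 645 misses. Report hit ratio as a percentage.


Formula: hit rate = hits / (hits + misses) * 100
hit rate = 3679 / (3679 + 645) * 100
hit rate = 3679 / 4324 * 100
hit rate = 85.08%

85.08%


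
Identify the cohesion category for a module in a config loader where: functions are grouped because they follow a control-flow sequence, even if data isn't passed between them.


Reasoning: Grouped by order of execution within a routine, not by data flow
Type: Procedural cohesion

Procedural cohesion


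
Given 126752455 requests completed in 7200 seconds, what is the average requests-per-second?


Formula: throughput = requests / seconds
throughput = 126752455 / 7200
throughput = 17604.51 requests/second

17604.51 requests/second


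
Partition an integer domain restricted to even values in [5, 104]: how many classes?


Constraint: even integers in [5, 104]
Class 1: x < 5 — out-of-range invalid
Class 2: x in [5,104] but odd — wrong type invalid
Class 3: x in [5,104] and even — valid
Class 4: x > 104 — out-of-range invalid
Total equivalence classes: 4

4 equivalence classes


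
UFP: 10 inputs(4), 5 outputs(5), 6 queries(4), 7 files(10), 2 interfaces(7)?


UFP = EI*4 + EO*5 + EQ*4 + ILF*10 + EIF*7
UFP = 10*4 + 5*5 + 6*4 + 7*10 + 2*7
UFP = 40 + 25 + 24 + 70 + 14
UFP = 173

173


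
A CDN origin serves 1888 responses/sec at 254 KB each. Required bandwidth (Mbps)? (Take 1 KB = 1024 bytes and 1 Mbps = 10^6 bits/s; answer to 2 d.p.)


Formula: Mbps = payload_bytes * RPS * 8 / 1e6
Payload per request = 254 KB = 254 * 1024 = 260096 bytes
Total bytes/sec = 260096 * 1888 = 491061248
Total bits/sec = 491061248 * 8 = 3928489984
Mbps = 3928489984 / 1e6 = 3928.49

3928.49 Mbps


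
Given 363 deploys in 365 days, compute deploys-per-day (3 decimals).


Formula: deployments per day = releases / days
= 363 / 365
= 0.995 deploys/day
(equivalently, 6.96 deploys/week)

0.995 deploys/day


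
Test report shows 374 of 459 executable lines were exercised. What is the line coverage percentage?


Coverage = covered / total * 100
Coverage = 374 / 459 * 100
Coverage = 81.48%

81.48%


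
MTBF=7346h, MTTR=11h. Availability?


Availability = MTBF / (MTBF + MTTR)
Availability = 7346 / (7346 + 11)
Availability = 7346 / 7357
Availability = 99.8505%

99.8505%


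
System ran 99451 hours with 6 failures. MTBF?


Formula: MTBF = Total operating time / Number of failures
MTBF = 99451 / 6
MTBF = 16575.17 hours

16575.17 hours


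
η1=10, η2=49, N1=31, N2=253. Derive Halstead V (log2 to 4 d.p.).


Formula: V = N * log2(η), where N = N1 + N2 and η = η1 + η2
η = 10 + 49 = 59
N = 31 + 253 = 284
log2(59) ≈ 5.8826
V = 284 * 5.8826 = 1670.66

1670.66


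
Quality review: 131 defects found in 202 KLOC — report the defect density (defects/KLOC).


Defect density = defects / KLOC
Defect density = 131 / 202
Defect density = 0.649 defects/KLOC

0.649 defects/KLOC


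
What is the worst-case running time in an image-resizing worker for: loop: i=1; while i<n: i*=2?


Reasoning: i doubles each step so iterations are log2(n)
Complexity: O(log n)

O(log n)


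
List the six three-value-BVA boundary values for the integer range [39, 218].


Range: [39, 218]
Boundaries: just below min, min, min+1, max-1, max, just above max
Values: [38, 39, 40, 217, 218, 219]

[38, 39, 40, 217, 218, 219]


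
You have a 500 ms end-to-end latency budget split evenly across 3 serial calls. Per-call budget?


Formula: per_stage = total_budget / stages
per_stage = 500 / 3
per_stage = 166.67 ms

166.67 ms


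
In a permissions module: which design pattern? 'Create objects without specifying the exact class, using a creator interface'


This matches the Factory Method pattern

Factory Method


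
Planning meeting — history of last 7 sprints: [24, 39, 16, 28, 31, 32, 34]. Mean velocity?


Formula: Avg velocity = Total points / Number of sprints
Points: [24, 39, 16, 28, 31, 32, 34]
Sum = 24 + 39 + 16 + 28 + 31 + 32 + 34 = 204
Avg velocity = 204 / 7 = 29.14 points/sprint

29.14 points/sprint


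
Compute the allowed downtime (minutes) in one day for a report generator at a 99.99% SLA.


Formula: allowed downtime = period * (100 - SLA) / 100
Period (day) = 1440 minutes
Unavailability fraction = (100 - 99.99) / 100
Allowed downtime = 1440 * (100 - 99.99) / 100
Allowed downtime = 0.144 minutes

0.144 minutes


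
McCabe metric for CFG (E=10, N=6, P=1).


Formula: V(G) = E - N + 2P
V(G) = 10 - 6 + 2*1
V(G) = 4 + 2
V(G) = 6

6


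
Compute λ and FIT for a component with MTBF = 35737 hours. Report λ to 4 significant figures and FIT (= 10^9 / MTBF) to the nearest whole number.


Formula: λ = 1 / MTBF; FIT = λ × 1e9 = 1e9 / MTBF
λ = 1 / 35737 ≈ 2.798e-05 failures/hour
FIT = 1e9 / 35737 ≈ 27982 failures per 1e9 hours (nearest whole number)

λ = 2.798e-05 /h, FIT = 27982


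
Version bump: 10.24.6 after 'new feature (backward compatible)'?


Current: 10.24.6
Change category: 'new feature (backward compatible)' → minor bump
SemVer rule: minor bump → increment MINOR, reset PATCH to 0 (MAJOR unchanged)
New: 10.25.0

10.25.0


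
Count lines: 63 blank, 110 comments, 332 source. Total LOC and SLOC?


Total LOC = blank + comment + code
Total LOC = 63 + 110 + 332 = 505
SLOC (source only) = code = 332

Total LOC: 505, SLOC: 332


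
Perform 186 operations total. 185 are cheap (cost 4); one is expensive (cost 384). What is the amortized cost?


Formula: Amortized cost = Total cost / Operations
Total cost = (185 * 4) + (1 * 384)
Total cost = 740 + 384 = 1124
Amortized = 1124 / 186 = 6.043

6.043


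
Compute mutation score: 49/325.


Mutation score = killed / total * 100
Mutation score = 49 / 325 * 100
Mutation score = 15.08%

15.08%


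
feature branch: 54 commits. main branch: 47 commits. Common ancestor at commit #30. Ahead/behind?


Common ancestor: commit #30
feature commits after divergence: 54 - 30 = 24
main commits after divergence: 47 - 30 = 17
feature is 24 commits ahead of main
main is 17 commits ahead of feature

feature ahead: 24, main ahead: 17
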